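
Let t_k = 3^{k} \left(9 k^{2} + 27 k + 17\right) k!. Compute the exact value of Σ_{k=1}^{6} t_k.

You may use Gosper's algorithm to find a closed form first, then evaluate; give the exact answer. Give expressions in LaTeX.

r(k) = 3*(9*k**3 + 54*k**2 + 98*k + 53)/(9*k**2 + 27*k + 17) after simplifying.
Normal form (A,B,C) = (3*k + 3, 1, k**2 + 3*k + 17/9).
Solve (3*k + 3)·f(k+1) − (1)·f(k) = k**2 + 3*k + 17/9.
Degrees (1,0,2) ⇒ d ≤ 1.
Solve for f: f(k) = (3*k + 4)/9 (degree 1 ≤ 1).
Then R = B(k−1)f/C = (3*k + 4)/(9*k**2 + 27*k + 17), so s_k = R(k)·t_k = 3**k*(3*k + 4)*factorial(k).
Verify: 3**k*(9*k**2 + 27*k + 17)*factorial(k) matches t_k.
Sum = s_(7) − s_(1); s_(7) = 275562000, s_(1) = 21 ⇒ 275561979.

Σ = 275561979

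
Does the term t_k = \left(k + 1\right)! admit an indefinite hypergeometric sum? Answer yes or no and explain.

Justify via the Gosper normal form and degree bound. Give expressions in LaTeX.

The ratio is k + 2.
Take A(k)=k + 2, B(k)=1, C(k)=1.
Solve (k + 2)·f(k+1) − (1)·f(k) = 1.
From deg A=1, deg B=0, deg C=0: d=-1.
deg f ≤ -1 is impossible — no certificate.

No — t_k has no hypergeometric antidifference.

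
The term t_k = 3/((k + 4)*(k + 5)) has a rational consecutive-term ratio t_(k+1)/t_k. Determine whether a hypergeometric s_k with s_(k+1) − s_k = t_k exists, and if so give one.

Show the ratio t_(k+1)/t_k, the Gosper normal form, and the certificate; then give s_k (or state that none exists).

Compute t_(k+1)/t_k: get (k + 4)/(k + 6).
Factor: A=k + 4; B=k + 6; C=1.
Solve (k + 4)·f(k+1) − (k + 5)·f(k) = 1.
Bound: deg f ≤ 1.
A polynomial solution: f(k) = k/4.
Then R = B(k−1)f/C = k*(k + 5)/4, so s_k = R(k)·t_k = 3*k/(4*(k + 4)).
Verify: 3/(k**2 + 9*k + 20) matches t_k.

s_k = 3*k/(4*(k + 4))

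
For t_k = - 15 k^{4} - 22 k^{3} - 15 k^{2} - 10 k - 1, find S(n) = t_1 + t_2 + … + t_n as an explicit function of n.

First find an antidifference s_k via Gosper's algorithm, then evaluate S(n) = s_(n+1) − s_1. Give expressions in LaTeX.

Compute t_(k+1)/t_k: get (15*k**4 + 82*k**3 + 171*k**2 + 166*k + 63)/(15*k**4 + 22*k**3 + 15*k**2 + 10*k + 1).
Take A(k)=1, B(k)=1, C(k)=k**4 + 22*k**3/15 + k**2 + 2*k/3 + 1/15.
Need (1)·f(k+1) − (1)·f(k) = k**4 + 22*k**3/15 + k**2 + 2*k/3 + 1/15.
From deg A=0, deg B=0, deg C=4: d=5.
Coefficient equations give f(k) = k*(3*k**4 - 2*k**3 - k**2 + 3*k - 2)/15.
Certificate R = B(k−1)f/C = k*(3*k**4 - 2*k**3 - k**2 + 3*k - 2)/(15*k**4 + 22*k**3 + 15*k**2 + 10*k + 1) gives s_k = k*(-3*k**4 + 2*k**3 + k**2 - 3*k + 2).
Verify: -15*k**4 - 22*k**3 - 15*k**2 - 10*k - 1 matches t_k.
Telescope: S(n) = s_(n+1) − s_(1) = -3*n**5 - 13*n**4 - 21*n**3 - 18*n**2 - 8*n - 1 − (-1) = n*(-3*n**4 - 13*n**3 - 21*n**2 - 18*n - 8).

S(n) = n \left(- 3 n^{4} - 13 n^{3} - 21 n^{2} - 18 n - 8\right)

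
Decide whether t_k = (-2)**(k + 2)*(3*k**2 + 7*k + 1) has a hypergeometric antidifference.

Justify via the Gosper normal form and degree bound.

Yes. s_k = (-2)**(k + 2)*(-k**2 - k + 1).

Compute t_(k+1)/t_k: get 2*(-3*k**2 - 13*k - 11)/(3*k**2 + 7*k + 1).
Normal form (A,B,C) = (-2, 1, k**2 + 7*k/3 + 1/3).
Need (-2)·f(k+1) − (1)·f(k) = k**2 + 7*k/3 + 1/3.
Bound: deg f ≤ 2.
A polynomial solution: f(k) = -(k**2 + k - 1)/3.
Get s_k = R·t_k = (-2)**(k + 2)*(-k**2 - k + 1) with R(k) = B(k−1)f(k)/C(k) = -(k**2 + k - 1)/(3*k**2 + 7*k + 1).
Verify: (-2)**(k + 2)*(3*k**2 + 7*k + 1) matches t_k.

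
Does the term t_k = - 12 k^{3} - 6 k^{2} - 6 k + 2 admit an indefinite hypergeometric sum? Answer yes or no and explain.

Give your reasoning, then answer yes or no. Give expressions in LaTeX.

Yes. s_k = k \left(- 3 k^{3} + 4 k^{2} - 3 k + 4\right).

t_(k+1)/t_k = (6*k**3 + 21*k**2 + 27*k + 11)/(6*k**3 + 3*k**2 + 3*k - 1).
So A=1 and B=1, with C=k**3 + k**2/2 + k/2 - 1/6.
Key eq: (1)·f(k+1) = (1)·f(k) + (k**3 + k**2/2 + k/2 - 1/6).
d = 4 from the (0,0,3) case.
Match coefficients ⇒ f(k) = k*(3*k - 4)*(k**2 + 1)/12.
Then R = B(k−1)f/C = k*(3*k - 4)*(k**2 + 1)/(2*(6*k**3 + 3*k**2 + 3*k - 1)), so s_k = R(k)·t_k = k*(-3*k**3 + 4*k**2 - 3*k + 4).
Δs = -12*k**3 - 6*k**2 - 6*k + 2, as required.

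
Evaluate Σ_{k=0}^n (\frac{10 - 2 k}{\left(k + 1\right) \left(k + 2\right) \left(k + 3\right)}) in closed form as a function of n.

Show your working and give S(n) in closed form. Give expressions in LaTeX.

Step 1: r(k) = (k - 4)*(k + 1)/((k - 5)*(k + 4)).
A = k + 1, B = k + 4, C = k - 5.
f must satisfy (k + 1)·f(k+1) − (k + 3)·f(k) = k - 5.
d = 2 from the (1,1,1) case.
Match coefficients ⇒ f(k) = -k*(k + 4).
R(k) = B(k−1)·f(k)/C(k) = -k*(k + 3)*(k + 4)/(k - 5); s_k = R·t_k = 2*k*(k + 4)/((k + 1)*(k + 2)).
s_(k+1) − s_k = 2*(5 - k)/(k**3 + 6*k**2 + 11*k + 6) = t_k.
s_(n+1) = 2*(n**2 + 6*n + 5)/(n**2 + 5*n + 6) and s_(0) = 0, so S(n) = 2*(n**2 + 6*n + 5)/(n**2 + 5*n + 6).

S(n) = \frac{2 \left(n^{2} + 6 n + 5\right)}{n^{2} + 5 n + 6}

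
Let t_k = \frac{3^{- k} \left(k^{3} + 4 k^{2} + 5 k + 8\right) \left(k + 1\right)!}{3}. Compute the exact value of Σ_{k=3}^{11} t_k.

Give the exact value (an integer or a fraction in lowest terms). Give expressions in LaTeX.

Compute t_(k+1)/t_k: get (k**4 + 9*k**3 + 30*k**2 + 50*k + 36)/(3*(k**3 + 4*k**2 + 5*k + 8)).
A = k/3 + 2/3, B = 1, C = k**3 + 4*k**2 + 5*k + 8.
f must satisfy (k/3 + 2/3)·f(k+1) − (1)·f(k) = k**3 + 4*k**2 + 5*k + 8.
deg f ≤ 2 (via 1,0,3).
Solving with deg f ≤ 2: f(k) = 3*k*(k + 3).
Get s_k = R·t_k = k*(k + 3)*factorial(k + 1)/3**k with R(k) = B(k−1)f(k)/C(k) = 3*k*(k + 3)/(k**3 + 4*k**2 + 5*k + 8).
Check: Δs_k = (k**3 + 4*k**2 + 5*k + 8)*factorial(k + 1)/(3*3**k). ✓
Telescoping: Σ = s_(12) − s_(3) = 512512000/243 − (16) = 512508112/243.

Σ = 512508112/243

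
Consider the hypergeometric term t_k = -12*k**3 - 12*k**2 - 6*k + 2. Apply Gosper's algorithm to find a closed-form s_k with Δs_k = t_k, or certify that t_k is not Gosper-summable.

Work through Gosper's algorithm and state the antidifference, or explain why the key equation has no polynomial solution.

s_k = k*(-3*k**3 + 2*k**2 + 3)

Compute t_(k+1)/t_k: get (6*k**3 + 24*k**2 + 33*k + 14)/(6*k**3 + 6*k**2 + 3*k - 1).
Normal form (A,B,C) = (1, 1, k**3 + k**2 + k/2 - 1/6).
Key eq: (1)·f(k+1) = (1)·f(k) + (k**3 + k**2 + k/2 - 1/6).
Bound: deg f ≤ 4.
Coefficient equations give f(k) = k*(3*k**3 - 2*k**2 - 3)/12.
Certificate R = B(k−1)f/C = k*(3*k**3 - 2*k**2 - 3)/(2*(6*k**3 + 6*k**2 + 3*k - 1)) gives s_k = k*(-3*k**3 + 2*k**2 + 3).
Verify: -12*k**3 - 12*k**2 - 6*k + 2 matches t_k.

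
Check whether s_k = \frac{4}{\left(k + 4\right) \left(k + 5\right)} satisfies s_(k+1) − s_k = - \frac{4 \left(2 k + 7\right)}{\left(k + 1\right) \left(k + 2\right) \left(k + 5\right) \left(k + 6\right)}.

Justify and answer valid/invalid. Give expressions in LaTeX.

Invalid: residual \frac{12 \left(3 k + 8\right)}{k^{5} + 18 k^{4} + 121 k^{3} + 372 k^{2} + 508 k + 240} ≠ 0.

s_(k+1) = 4/((k + 5)*(k + 6))
s_(k+1) − s_k = -8/(k**3 + 15*k**2 + 74*k + 120)
(s_(k+1) − s_k) − t_k = 12*(3*k + 8)/(k**5 + 18*k**4 + 121*k**3 + 372*k**2 + 508*k + 240)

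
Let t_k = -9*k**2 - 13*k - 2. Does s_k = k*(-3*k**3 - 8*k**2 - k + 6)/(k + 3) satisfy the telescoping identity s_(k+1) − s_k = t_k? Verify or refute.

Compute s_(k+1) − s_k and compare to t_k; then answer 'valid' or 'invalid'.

Invalid: residual 2*(3*k**3 + 19*k**2 + 22*k + 3)/(k**2 + 7*k + 12) ≠ 0.

s_(k+1) = -(k + 1)*(k + 3*(k + 1)**3 + 8*(k + 1)**2 - 5)/(k + 4)
s_(k+1) − s_k = (-9*k**4 - 70*k**3 - 163*k**2 - 126*k - 18)/(k**2 + 7*k + 12)
(s_(k+1) − s_k) − t_k = 2*(3*k**3 + 19*k**2 + 22*k + 3)/(k**2 + 7*k + 12)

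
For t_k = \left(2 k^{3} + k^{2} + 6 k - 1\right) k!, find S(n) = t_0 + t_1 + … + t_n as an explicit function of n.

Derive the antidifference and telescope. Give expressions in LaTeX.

t_(k+1)/t_k = (k + 1)*(6*k + 2*(k + 1)**3 + (k + 1)**2 + 5)/(2*k**3 + k**2 + 6*k - 1).
Gosper form: A/B · C(k+1)/C(k) with A=k + 1, B=1, C=k**3 + k**2/2 + 3*k - 1/2.
Set up (k + 1)·f(k+1) − (1)·f(k) − (k**3 + k**2/2 + 3*k - 1/2) = 0.
From deg A=1, deg B=0, deg C=3: d=2.
Solve for f: f(k) = (2*k**2 - 3*k + 3)/2 (degree 2 ≤ 2).
R(k) = B(k−1)·f(k)/C(k) = (2*k**2 - 3*k + 3)/(2*k**3 + k**2 + 6*k - 1); s_k = R·t_k = (2*k**2 - 3*k + 3)*factorial(k).
Check: Δs_k = (2*k**3 + k**2 + 6*k - 1)*factorial(k). ✓
Evaluate: s_(n+1) = (2*n**2 + n + 2)*factorial(n + 1); subtract s_(0) = 3 ⇒ S(n) = 2*n**3*factorial(n) + 3*n**2*factorial(n) + 3*n*factorial(n) + 2*factorial(n) - 3.

S(n) = 2 n^{3} n! + 3 n^{2} n! + 3 n n! + 2 n! - 3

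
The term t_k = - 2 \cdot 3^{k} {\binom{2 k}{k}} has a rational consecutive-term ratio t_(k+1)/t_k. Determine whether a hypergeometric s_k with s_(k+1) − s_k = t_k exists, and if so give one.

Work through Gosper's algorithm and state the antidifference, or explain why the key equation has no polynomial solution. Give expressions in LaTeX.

not Gosper-summable; s_k does not exist

r(k) = 6*(2*k + 1)/(k + 1) after simplifying.
Take A(k)=12*k + 6, B(k)=k + 1, C(k)=1.
f must satisfy (12*k + 6)·f(k+1) − (k)·f(k) = 1.
deg f ≤ -1 (via 1,1,0).
deg f ≤ -1 is impossible — no certificate.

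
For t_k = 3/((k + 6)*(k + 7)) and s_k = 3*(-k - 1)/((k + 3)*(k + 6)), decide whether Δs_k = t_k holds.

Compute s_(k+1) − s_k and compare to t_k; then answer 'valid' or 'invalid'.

s_(k+1) = 3*(-k - 2)/((k + 4)*(k + 7))
s_(k+1) − s_k = 3*(k**2 + 3*k - 8)/(k**4 + 20*k**3 + 145*k**2 + 450*k + 504)
(s_(k+1) − s_k) − t_k = 12*(-k - 5)/(k**4 + 20*k**3 + 145*k**2 + 450*k + 504)

Invalid: residual 12*(-k - 5)/(k**4 + 20*k**3 + 145*k**2 + 450*k + 504) ≠ 0.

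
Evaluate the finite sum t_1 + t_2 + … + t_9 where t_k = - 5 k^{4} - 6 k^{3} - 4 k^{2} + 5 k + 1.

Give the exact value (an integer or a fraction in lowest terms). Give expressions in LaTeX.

Σ = -89721

r(k) = (5*k**4 + 26*k**3 + 52*k**2 + 41*k + 9)/(5*k**4 + 6*k**3 + 4*k**2 - 5*k - 1) after simplifying.
A = 1, B = 1, C = k**4 + 6*k**3/5 + 4*k**2/5 - k - 1/5.
f must satisfy (1)·f(k+1) − (1)·f(k) = k**4 + 6*k**3/5 + 4*k**2/5 - k - 1/5.
Bound: deg f ≤ 5.
Solve for f: f(k) = k*(k**4 - k**3 - 3*k + 2)/5 (degree 5 ≤ 5).
R(k) = B(k−1)·f(k)/C(k) = k*(k**4 - k**3 - 3*k + 2)/(5*k**4 + 6*k**3 + 4*k**2 - 5*k - 1); s_k = R·t_k = k*(-k**4 + k**3 + 3*k - 2).
s_(k+1) − s_k = -5*k**4 - 6*k**3 - 4*k**2 + 5*k + 1 = t_k.
Sum = s_(10) − s_(1); s_(10) = -89720, s_(1) = 1 ⇒ -89721.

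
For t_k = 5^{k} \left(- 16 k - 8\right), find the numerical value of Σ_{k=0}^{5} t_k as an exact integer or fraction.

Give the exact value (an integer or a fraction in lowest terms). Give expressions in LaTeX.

Σ = -328128

Ratio r(k) = 5*(2*k + 3)/(2*k + 1).
Take A(k)=5, B(k)=1, C(k)=k + 1/2.
Need (5)·f(k+1) − (1)·f(k) = k + 1/2.
d = 1 from the (0,0,1) case.
Solve for f: f(k) = (4*k - 3)/16 (degree 1 ≤ 1).
Then R = B(k−1)f/C = (4*k - 3)/(8*(2*k + 1)), so s_k = R(k)·t_k = 5**k*(3 - 4*k).
Check: Δs_k = 5**k*(-16*k - 8). ✓
Evaluate s at k=6 and k=0: -328125 and 3; difference -328128.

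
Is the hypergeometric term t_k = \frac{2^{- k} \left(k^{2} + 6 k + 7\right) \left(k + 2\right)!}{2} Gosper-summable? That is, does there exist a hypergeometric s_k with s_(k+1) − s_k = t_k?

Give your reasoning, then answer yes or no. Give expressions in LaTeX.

Ratio r(k) = (k + 3)*(6*k + (k + 1)**2 + 13)/(2*(k**2 + 6*k + 7)).
A = k/2 + 3/2, B = 1, C = k**2 + 6*k + 7.
f must satisfy (k/2 + 3/2)·f(k+1) − (1)·f(k) = k**2 + 6*k + 7.
From deg A=1, deg B=0, deg C=2: d=1.
Solving with deg f ≤ 1: f(k) = 2*(k + 4).
R(k) = B(k−1)·f(k)/C(k) = 2*(k + 4)/(k**2 + 6*k + 7); s_k = R·t_k = (k + 4)*factorial(k + 2)/2**k.
Check: Δs_k = (k**2 + 6*k + 7)*factorial(k + 2)/(2*2**k). ✓

Yes. s_k = 2^{- k} \left(k + 4\right) \left(k + 2\right)!.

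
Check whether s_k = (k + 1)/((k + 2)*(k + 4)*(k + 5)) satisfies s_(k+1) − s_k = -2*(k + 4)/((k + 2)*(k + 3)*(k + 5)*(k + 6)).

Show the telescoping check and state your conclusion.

Invalid: residual 3*(3*k + 10)/(k**5 + 20*k**4 + 155*k**3 + 580*k**2 + 1044*k + 720) ≠ 0.

s_(k+1) = (k + 2)/((k + 3)*(k + 5)*(k + 6))
s_(k+1) − s_k = (-2*k**2 - 7*k - 2)/(k**5 + 20*k**4 + 155*k**3 + 580*k**2 + 1044*k + 720)
(s_(k+1) − s_k) − t_k = 3*(3*k + 10)/(k**5 + 20*k**4 + 155*k**3 + 580*k**2 + 1044*k + 720)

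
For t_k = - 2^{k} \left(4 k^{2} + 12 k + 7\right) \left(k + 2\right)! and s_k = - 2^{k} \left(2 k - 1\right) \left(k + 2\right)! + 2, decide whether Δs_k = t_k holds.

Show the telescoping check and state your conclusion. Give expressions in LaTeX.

s_(k+1) = -2**(k + 1)*(2*k + 1)*factorial(k + 3) + 2
s_(k+1) − s_k = -2**k*(4*k**2 + 12*k + 7)*factorial(k + 2)
(s_(k+1) − s_k) − t_k = 0

valid; difference matches t_k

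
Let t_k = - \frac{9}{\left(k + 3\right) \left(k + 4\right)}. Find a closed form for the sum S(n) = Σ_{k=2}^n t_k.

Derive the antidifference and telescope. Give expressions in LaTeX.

S(n) = \frac{9 \left(1 - n\right)}{5 \left(n + 4\right)}

r(k) = (k + 3)/(k + 5) after simplifying.
A = k + 3, B = k + 5, C = 1.
Key eq: (k + 3)·f(k+1) = (k + 4)·f(k) + (1).
Bound: deg f ≤ 1.
Solve for f: f(k) = k/3 (degree 1 ≤ 1).
Get s_k = R·t_k = -3*k/(k + 3) with R(k) = B(k−1)f(k)/C(k) = k*(k + 4)/3.
Check: Δs_k = -9/(k**2 + 7*k + 12). ✓
Telescope: S(n) = s_(n+1) − s_(2) = 3*(-n - 1)/(n + 4) − (-6/5) = 9*(1 - n)/(5*(n + 4)).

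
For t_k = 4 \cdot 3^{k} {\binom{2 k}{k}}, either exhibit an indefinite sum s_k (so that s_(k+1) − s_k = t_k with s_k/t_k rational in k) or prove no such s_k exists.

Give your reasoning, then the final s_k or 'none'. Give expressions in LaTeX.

not Gosper-summable; s_k does not exist

Step 1: r(k) = 6*(2*k + 1)/(k + 1).
Factor: A=12*k + 6; B=k + 1; C=1.
Set up (12*k + 6)·f(k+1) − (k)·f(k) − (1) = 0.
From deg A=1, deg B=1, deg C=0: d=-1.
d = -1 < 0 ⇒ no nonzero polynomial f; not summable.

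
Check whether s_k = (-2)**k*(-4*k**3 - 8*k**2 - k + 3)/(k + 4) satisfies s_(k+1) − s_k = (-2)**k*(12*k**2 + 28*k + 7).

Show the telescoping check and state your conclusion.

Invalid: residual (-2)**k*(-36*k**3 - 240*k**2 - 369*k - 75)/(k**2 + 9*k + 20) ≠ 0.

s_(k+1) = 2*(-2)**k*(4*k**3 + 20*k**2 + 29*k + 10)/(k + 5)
s_(k+1) − s_k = (-2)**k*(12*k**4 + 100*k**3 + 259*k**2 + 254*k + 65)/(k**2 + 9*k + 20)
(s_(k+1) − s_k) − t_k = (-2)**k*(-36*k**3 - 240*k**2 - 369*k - 75)/(k**2 + 9*k + 20)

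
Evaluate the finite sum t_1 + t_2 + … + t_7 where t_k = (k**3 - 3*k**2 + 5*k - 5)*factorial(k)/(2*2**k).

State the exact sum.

The ratio is (k**4 + k**3 + 2*k**2 - 2)/(2*(k**3 - 3*k**2 + 5*k - 5)).
A = k/2 + 1/2, B = 1, C = k**3 - 3*k**2 + 5*k - 5.
Set up (k/2 + 1/2)·f(k+1) − (1)·f(k) − (k**3 - 3*k**2 + 5*k - 5) = 0.
d = 2 from the (1,0,3) case.
Solving with deg f ≤ 2: f(k) = 2*(k**2 - 4*k + 2).
So s_k = (B(k−1)f/C)·t_k = (2*(k**2 - 4*k + 2)/(k**3 - 3*k**2 + 5*k - 5))·t_k = (k**2 - 4*k + 2)*factorial(k)/2**k.
s_(k+1) − s_k = (k**3 - 3*k**2 + 5*k - 5)*factorial(k)/(2*2**k) = t_k.
Σ_(k=1)^(7) t_k = s_(8) − s_(1) = 5355 − (-1/2) = 10711/2.

Σ = 10711/2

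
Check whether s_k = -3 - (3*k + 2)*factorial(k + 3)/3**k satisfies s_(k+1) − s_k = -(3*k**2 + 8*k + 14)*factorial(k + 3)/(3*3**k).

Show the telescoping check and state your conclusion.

s_(k+1) = -3**(-k - 1)*(3*k + 5)*factorial(k + 4) - 3
s_(k+1) − s_k = -(3*k**2 + 8*k + 14)*factorial(k + 3)/(3*3**k)
(s_(k+1) − s_k) − t_k = 0

valid (s_(k+1) − s_k reduces to t_k)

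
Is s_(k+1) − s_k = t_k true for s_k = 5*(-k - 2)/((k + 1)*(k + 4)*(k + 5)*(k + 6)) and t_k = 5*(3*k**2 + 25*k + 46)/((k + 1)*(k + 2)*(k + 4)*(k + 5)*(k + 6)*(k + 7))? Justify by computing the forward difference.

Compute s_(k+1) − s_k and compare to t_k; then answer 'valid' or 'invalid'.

s_(k+1) = 5*(-k - 3)/((k + 2)*(k + 5)*(k + 6)*(k + 7))
s_(k+1) − s_k = 5*(3*k**2 + 13*k + 16)/(k**6 + 25*k**5 + 247*k**4 + 1219*k**3 + 3112*k**2 + 3796*k + 1680)
(s_(k+1) − s_k) − t_k = 30*(-2*k - 5)/(k**6 + 25*k**5 + 247*k**4 + 1219*k**3 + 3112*k**2 + 3796*k + 1680)

Invalid: residual 30*(-2*k - 5)/(k**6 + 25*k**5 + 247*k**4 + 1219*k**3 + 3112*k**2 + 3796*k + 1680) ≠ 0.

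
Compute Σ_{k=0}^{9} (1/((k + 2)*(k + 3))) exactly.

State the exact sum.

Ratio r(k) = (k + 2)/(k + 4).
Factor: A=k + 2; B=k + 4; C=1.
Need (k + 2)·f(k+1) − (k + 3)·f(k) = 1.
Bound: deg f ≤ 1.
Match coefficients ⇒ f(k) = k/2.
R(k) = B(k−1)·f(k)/C(k) = k*(k + 3)/2; s_k = R·t_k = k/(2*(k + 2)).
Check: Δs_k = 1/(k**2 + 5*k + 6). ✓
Sum = s_(10) − s_(0); s_(10) = 5/12, s_(0) = 0 ⇒ 5/12.

Σ = 5/12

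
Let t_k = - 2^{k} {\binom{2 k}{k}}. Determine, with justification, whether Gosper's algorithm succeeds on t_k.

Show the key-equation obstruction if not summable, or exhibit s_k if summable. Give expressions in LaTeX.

Step 1: r(k) = 4*(2*k + 1)/(k + 1).
Gosper form: A/B · C(k+1)/C(k) with A=8*k + 4, B=k + 1, C=1.
Need (8*k + 4)·f(k+1) − (k)·f(k) = 1.
Bound: deg f ≤ -1.
Bound -1 < 0, so the key equation has no polynomial solution.

No; the degree bound rules out any f.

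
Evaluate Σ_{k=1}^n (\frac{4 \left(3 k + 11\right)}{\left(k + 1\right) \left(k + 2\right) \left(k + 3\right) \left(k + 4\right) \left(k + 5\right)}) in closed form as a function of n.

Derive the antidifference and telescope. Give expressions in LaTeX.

t_(k+1)/t_k = (k + 1)*(3*k + 14)/((k + 6)*(3*k + 11)).
So A=k + 1 and B=k + 6, with C=k + 11/3.
Solve (k + 1)·f(k+1) − (k + 5)·f(k) = k + 11/3.
deg f ≤ 4 (via 1,1,1).
Coefficient equations give f(k) = k*(k + 3)*(k**2 + 7*k + 14)/24.
Then R = B(k−1)f/C = k*(k + 3)*(k + 5)*(k**2 + 7*k + 14)/(8*(3*k + 11)), so s_k = R(k)·t_k = k*(k**2 + 7*k + 14)/(2*(k**3 + 7*k**2 + 14*k + 8)).
Verify: 4*(3*k + 11)/(k**5 + 15*k**4 + 85*k**3 + 225*k**2 + 274*k + 120) matches t_k.
Telescope: S(n) = s_(n+1) − s_(1) = (n**3 + 10*n**2 + 31*n + 22)/(2*(n**3 + 10*n**2 + 31*n + 30)) − (11/30) = 2*n*(n**2 + 10*n + 31)/(15*(n**3 + 10*n**2 + 31*n + 30)).

S(n) = \frac{2 n \left(n^{2} + 10 n + 31\right)}{15 \left(n^{3} + 10 n^{2} + 31 n + 30\right)}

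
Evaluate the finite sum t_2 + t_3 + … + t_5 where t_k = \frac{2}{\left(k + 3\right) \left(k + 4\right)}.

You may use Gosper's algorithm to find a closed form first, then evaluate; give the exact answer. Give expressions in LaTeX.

Σ = 8/45

Ratio r(k) = (k + 3)/(k + 5).
So A=k + 3 and B=k + 5, with C=1.
f must satisfy (k + 3)·f(k+1) − (k + 4)·f(k) = 1.
Degrees (1,1,0) ⇒ d ≤ 1.
Coefficient equations give f(k) = k/3.
So s_k = (B(k−1)f/C)·t_k = (k*(k + 4)/3)·t_k = 2*k/(3*(k + 3)).
Verify: 2/(k**2 + 7*k + 12) matches t_k.
Telescoping: Σ = s_(6) − s_(2) = 4/9 − (4/15) = 8/45.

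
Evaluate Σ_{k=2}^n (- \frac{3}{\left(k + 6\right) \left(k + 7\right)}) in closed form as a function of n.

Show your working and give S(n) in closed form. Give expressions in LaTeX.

S(n) = \frac{3 \left(1 - n\right)}{8 \left(n + 7\right)}

r(k) = (k + 6)/(k + 8) after simplifying.
A = k + 6, B = k + 8, C = 1.
Need (k + 6)·f(k+1) − (k + 7)·f(k) = 1.
deg f ≤ 1 (via 1,1,0).
Match coefficients ⇒ f(k) = k/6.
Certificate R = B(k−1)f/C = k*(k + 7)/6 gives s_k = -k/(2*k + 12).
s_(k+1) − s_k = -3/(k**2 + 13*k + 42) = t_k.
Telescope: S(n) = s_(n+1) − s_(2) = (-n - 1)/(2*(n + 7)) − (-1/8) = 3*(1 - n)/(8*(n + 7)).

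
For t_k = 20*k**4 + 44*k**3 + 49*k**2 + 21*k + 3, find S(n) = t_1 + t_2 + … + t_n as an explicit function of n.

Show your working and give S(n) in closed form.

S(n) = n*(4*n**4 + 21*n**3 + 45*n**2 + 46*n + 21)

Compute t_(k+1)/t_k: get (20*k**4 + 124*k**3 + 301*k**2 + 331*k + 137)/(20*k**4 + 44*k**3 + 49*k**2 + 21*k + 3).
Factor: A=1; B=1; C=k**4 + 11*k**3/5 + 49*k**2/20 + 21*k/20 + 3/20.
f must satisfy (1)·f(k+1) − (1)·f(k) = k**4 + 11*k**3/5 + 49*k**2/20 + 21*k/20 + 3/20.
deg f ≤ 5 (via 0,0,4).
Match coefficients ⇒ f(k) = k**2*(4*k - 3)*(k**2 + k + 1)/20.
Then R = B(k−1)f/C = k**2*(4*k - 3)*(k**2 + k + 1)/(20*k**4 + 44*k**3 + 49*k**2 + 21*k + 3), so s_k = R(k)·t_k = k**2*(4*k**3 + k**2 + k - 3).
Verify: 20*k**4 + 44*k**3 + 49*k**2 + 21*k + 3 matches t_k.
Evaluate: s_(n+1) = 4*n**5 + 21*n**4 + 45*n**3 + 46*n**2 + 21*n + 3; subtract s_(1) = 3 ⇒ S(n) = n*(4*n**4 + 21*n**3 + 45*n**2 + 46*n + 21).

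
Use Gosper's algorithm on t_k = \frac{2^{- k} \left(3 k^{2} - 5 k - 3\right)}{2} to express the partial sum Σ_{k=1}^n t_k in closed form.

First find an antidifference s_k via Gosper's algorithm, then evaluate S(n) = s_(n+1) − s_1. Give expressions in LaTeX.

S(n) = 2^{- n - 1} \left(5 \cdot 2^{n} - 3 n^{2} - 7 n - 5\right)

Ratio r(k) = (3*k**2 + k - 5)/(2*(3*k**2 - 5*k - 3)).
A = 1/2, B = 1, C = k**2 - 5*k/3 - 1.
Key eq: (1/2)·f(k+1) = (1)·f(k) + (k**2 - 5*k/3 - 1).
Degrees (0,0,2) ⇒ d ≤ 2.
A polynomial solution: f(k) = -2*(3*k**2 + k + 1)/3.
So s_k = (B(k−1)f/C)·t_k = (-2*(3*k**2 + k + 1)/(3*k**2 - 5*k - 3))·t_k = (-3*k**2 - k - 1)/2**k.
Verify: (3*k**2 - 5*k - 3)/(2*2**k) matches t_k.
Evaluate: s_(n+1) = 2**(-n - 1)*(-3*n**2 - 7*n - 5); subtract s_(1) = -5/2 ⇒ S(n) = 2**(-n - 1)*(5*2**n - 3*n**2 - 7*n - 5).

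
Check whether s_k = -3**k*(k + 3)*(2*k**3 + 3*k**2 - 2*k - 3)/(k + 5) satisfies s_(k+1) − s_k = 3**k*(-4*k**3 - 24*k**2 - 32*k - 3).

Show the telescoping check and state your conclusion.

Invalid: residual 3**k*(8*k**4 + 84*k**3 + 298*k**2 + 330*k + 36)/(k**2 + 11*k + 30) ≠ 0.

s_(k+1) = 3**(k + 1)*k*(-2*k**3 - 17*k**2 - 46*k - 40)/(k + 6)
s_(k+1) − s_k = 3**k*(-4*k**5 - 60*k**4 - 332*k**3 - 777*k**2 - 663*k - 54)/(k**2 + 11*k + 30)
(s_(k+1) − s_k) − t_k = 3**k*(8*k**4 + 84*k**3 + 298*k**2 + 330*k + 36)/(k**2 + 11*k + 30)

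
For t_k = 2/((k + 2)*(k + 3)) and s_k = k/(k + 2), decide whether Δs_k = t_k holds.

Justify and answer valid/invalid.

Valid — Δs_k = t_k.

s_(k+1) = (k + 1)/(k + 3)
s_(k+1) − s_k = 2/(k**2 + 5*k + 6)
(s_(k+1) − s_k) − t_k = 0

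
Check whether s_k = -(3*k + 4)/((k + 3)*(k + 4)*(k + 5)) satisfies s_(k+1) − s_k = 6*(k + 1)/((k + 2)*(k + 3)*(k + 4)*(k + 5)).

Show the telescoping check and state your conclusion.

s_(k+1) = (-3*k - 7)/((k + 4)*(k + 5)*(k + 6))
s_(k+1) − s_k = 3*(2*k + 1)/(k**4 + 18*k**3 + 119*k**2 + 342*k + 360)
(s_(k+1) − s_k) − t_k = 3*(-9*k - 10)/(k**5 + 20*k**4 + 155*k**3 + 580*k**2 + 1044*k + 720)

Invalid: residual 3*(-9*k - 10)/(k**5 + 20*k**4 + 155*k**3 + 580*k**2 + 1044*k + 720) ≠ 0.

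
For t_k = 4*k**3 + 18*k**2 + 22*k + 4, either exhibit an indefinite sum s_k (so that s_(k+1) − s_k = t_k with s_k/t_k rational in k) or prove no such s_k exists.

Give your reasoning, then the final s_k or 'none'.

Step 1: r(k) = (2*k**3 + 15*k**2 + 35*k + 24)/(2*k**3 + 9*k**2 + 11*k + 2).
Factor: A=1; B=1; C=k**3 + 9*k**2/2 + 11*k/2 + 1.
Key eq: (1)·f(k+1) = (1)·f(k) + (k**3 + 9*k**2/2 + 11*k/2 + 1).
d = 4 from the (0,0,3) case.
Match coefficients ⇒ f(k) = k*(k**3 + 4*k**2 + 3*k - 4)/4.
Certificate R = B(k−1)f/C = k*(k**3 + 4*k**2 + 3*k - 4)/(2*(k + 2)*(2*k**2 + 5*k + 1)) gives s_k = k*(k**3 + 4*k**2 + 3*k - 4).
Δs = 4*k**3 + 18*k**2 + 22*k + 4, as required.

s_k = k*(k**3 + 4*k**2 + 3*k - 4)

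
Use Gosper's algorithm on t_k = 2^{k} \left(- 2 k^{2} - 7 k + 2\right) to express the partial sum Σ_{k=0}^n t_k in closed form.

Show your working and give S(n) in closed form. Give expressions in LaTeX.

Compute t_(k+1)/t_k: get 2*(2*k**2 + 11*k + 7)/(2*k**2 + 7*k - 2).
Normal form (A,B,C) = (2, 1, k**2 + 7*k/2 - 1).
Solve (2)·f(k+1) − (1)·f(k) = k**2 + 7*k/2 - 1.
Degrees (0,0,2) ⇒ d ≤ 2.
Coefficient equations give f(k) = (2*k**2 - k - 4)/2.
Then R = B(k−1)f/C = (2*k**2 - k - 4)/(2*k**2 + 7*k - 2), so s_k = R(k)·t_k = 2**k*(-2*k**2 + k + 4).
Check: Δs_k = 2**k*(-2*k**2 - 7*k + 2). ✓
Σ_(k=0)^n t_k = s_(n+1) − s_(0) = (2**(n + 1)*(-2*n**2 - 3*n + 3)) − (4), i.e. -4*2**n*n**2 - 6*2**n*n + 6*2**n - 4.

S(n) = - 4 \cdot 2^{n} n^{2} - 6 \cdot 2^{n} n + 6 \cdot 2^{n} - 4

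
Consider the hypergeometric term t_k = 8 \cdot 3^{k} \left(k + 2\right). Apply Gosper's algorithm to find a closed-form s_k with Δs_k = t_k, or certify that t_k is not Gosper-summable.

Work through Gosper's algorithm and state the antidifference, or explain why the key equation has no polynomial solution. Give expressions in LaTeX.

Step 1: r(k) = 3*(k + 3)/(k + 2).
Normal form (A,B,C) = (3, 1, k + 2).
Solve (3)·f(k+1) − (1)·f(k) = k + 2.
From deg A=0, deg B=0, deg C=1: d=1.
Solve for f: f(k) = (2*k + 1)/4 (degree 1 ≤ 1).
So s_k = (B(k−1)f/C)·t_k = ((2*k + 1)/(4*(k + 2)))·t_k = 3**k*(4*k + 2).
s_(k+1) − s_k = 8*3**k*(k + 2) = t_k.

s_k = 3^{k} \left(4 k + 2\right)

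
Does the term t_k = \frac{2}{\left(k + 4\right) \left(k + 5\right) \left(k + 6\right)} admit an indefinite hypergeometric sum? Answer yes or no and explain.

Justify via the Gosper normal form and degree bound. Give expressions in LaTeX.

Yes. s_k = \frac{k \left(k + 9\right)}{20 \left(k + 4\right) \left(k + 5\right)}.

r(k) = (k + 4)/(k + 7) after simplifying.
A = k + 4, B = k + 7, C = 1.
f must satisfy (k + 4)·f(k+1) − (k + 6)·f(k) = 1.
d = 2 from the (1,1,0) case.
Solving with deg f ≤ 2: f(k) = k*(k + 9)/40.
Get s_k = R·t_k = k*(k + 9)/(20*(k + 4)*(k + 5)) with R(k) = B(k−1)f(k)/C(k) = k*(k + 6)*(k + 9)/40.
Check: Δs_k = 2/(k**3 + 15*k**2 + 74*k + 120). ✓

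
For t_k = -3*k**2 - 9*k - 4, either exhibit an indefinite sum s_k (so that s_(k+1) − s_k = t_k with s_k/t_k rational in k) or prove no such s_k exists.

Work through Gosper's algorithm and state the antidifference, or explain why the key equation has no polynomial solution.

t_(k+1)/t_k = (3*k**2 + 15*k + 16)/(3*k**2 + 9*k + 4).
So A=1 and B=1, with C=k**2 + 3*k + 4/3.
f must satisfy (1)·f(k+1) − (1)·f(k) = k**2 + 3*k + 4/3.
deg f ≤ 3 (via 0,0,2).
Solving with deg f ≤ 3: f(k) = k**2*(k + 3)/3.
Get s_k = R·t_k = k**2*(-k - 3) with R(k) = B(k−1)f(k)/C(k) = k**2*(k + 3)/(3*k**2 + 9*k + 4).
Δs = -3*k**2 - 9*k - 4, as required.

s_k = k**2*(-k - 3)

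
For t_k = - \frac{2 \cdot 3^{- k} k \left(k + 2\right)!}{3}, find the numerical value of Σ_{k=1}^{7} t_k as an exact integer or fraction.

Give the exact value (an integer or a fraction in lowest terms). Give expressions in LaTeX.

r(k) = (k + 1)*(k + 3)/(3*k) after simplifying.
Take A(k)=k/3 + 1, B(k)=1, C(k)=k.
Solve (k/3 + 1)·f(k+1) − (1)·f(k) = k.
Bound: deg f ≤ 0.
Match coefficients ⇒ f(k) = 3.
So s_k = (B(k−1)f/C)·t_k = (3/k)·t_k = -2*factorial(k + 2)/3**k.
Δs = -2*k*factorial(k + 2)/(3*3**k), as required.
Evaluate s at k=8 and k=1: -89600/81 and -4; difference -89276/81.

Σ = -89276/81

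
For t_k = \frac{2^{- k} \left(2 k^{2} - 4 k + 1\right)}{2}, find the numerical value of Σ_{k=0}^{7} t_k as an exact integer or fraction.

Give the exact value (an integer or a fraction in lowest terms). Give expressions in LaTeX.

Compute t_(k+1)/t_k: get (2*k**2 - 1)/(2*(2*k**2 - 4*k + 1)).
A = 1/2, B = 1, C = k**2 - 2*k + 1/2.
Solve (1/2)·f(k+1) − (1)·f(k) = k**2 - 2*k + 1/2.
From deg A=0, deg B=0, deg C=2: d=2.
A polynomial solution: f(k) = -2*k**2 - 3.
Get s_k = R·t_k = (-2*k**2 - 3)/2**k with R(k) = B(k−1)f(k)/C(k) = -2*(2*k**2 + 3)/(2*k**2 - 4*k + 1).
s_(k+1) − s_k = (2*k**2 - 4*k + 1)/(2*2**k) = t_k.
Telescoping: Σ = s_(8) − s_(0) = -131/256 − (-3) = 637/256.

Σ = 637/256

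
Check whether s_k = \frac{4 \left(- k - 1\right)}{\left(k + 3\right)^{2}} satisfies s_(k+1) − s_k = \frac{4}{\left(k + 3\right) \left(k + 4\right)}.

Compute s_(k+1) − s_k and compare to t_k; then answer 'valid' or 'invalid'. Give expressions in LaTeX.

s_(k+1) = 4*(-k - 2)/(k + 4)**2
s_(k+1) − s_k = 4*(k**2 + 3*k - 2)/(k**4 + 14*k**3 + 73*k**2 + 168*k + 144)
(s_(k+1) − s_k) − t_k = 8*(-2*k - 7)/(k**4 + 14*k**3 + 73*k**2 + 168*k + 144)

Invalid: residual \frac{8 \left(- 2 k - 7\right)}{k^{4} + 14 k^{3} + 73 k^{2} + 168 k + 144} ≠ 0.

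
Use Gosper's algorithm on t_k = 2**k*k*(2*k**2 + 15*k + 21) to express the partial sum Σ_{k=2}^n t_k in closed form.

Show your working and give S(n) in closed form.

S(n) = 4*2**n*n**3 + 18*2**n*n**2 + 18*2**n*n - 4*2**n - 72

Step 1: r(k) = 2*(2*k**3 + 21*k**2 + 57*k + 38)/(k*(2*k**2 + 15*k + 21)).
Gosper form: A/B · C(k+1)/C(k) with A=2, B=1, C=k**3 + 15*k**2/2 + 21*k/2.
Solve (2)·f(k+1) − (1)·f(k) = k**3 + 15*k**2/2 + 21*k/2.
Bound: deg f ≤ 3.
Match coefficients ⇒ f(k) = (k + 1)*(2*k**2 + k - 4)/2.
R(k) = B(k−1)·f(k)/C(k) = (k + 1)*(2*k**2 + k - 4)/(k*(2*k**2 + 15*k + 21)); s_k = R·t_k = 2**k*(2*k**3 + 3*k**2 - 3*k - 4).
Check: Δs_k = 2**k*k*(2*k**2 + 15*k + 21). ✓
Evaluate: s_(n+1) = 2**(n + 1)*(2*n**3 + 9*n**2 + 9*n - 2); subtract s_(2) = 72 ⇒ S(n) = 4*2**n*n**3 + 18*2**n*n**2 + 18*2**n*n - 4*2**n - 72.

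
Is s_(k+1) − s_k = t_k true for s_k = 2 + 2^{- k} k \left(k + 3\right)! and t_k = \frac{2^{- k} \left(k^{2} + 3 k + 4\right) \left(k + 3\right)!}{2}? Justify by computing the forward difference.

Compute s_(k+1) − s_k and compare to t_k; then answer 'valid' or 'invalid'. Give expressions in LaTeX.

Valid: the claim telescopes to t_k.

s_(k+1) = 2**(-k - 1)*(k + 1)*factorial(k + 4) + 2
s_(k+1) − s_k = (k**2 + 3*k + 4)*factorial(k + 3)/(2*2**k)
(s_(k+1) − s_k) − t_k = 0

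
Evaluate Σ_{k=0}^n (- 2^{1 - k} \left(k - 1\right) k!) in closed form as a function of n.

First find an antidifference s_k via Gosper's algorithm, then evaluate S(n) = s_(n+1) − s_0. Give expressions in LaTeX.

S(n) = 2^{1 - n} \left(2^{n + 1} - n n! - n!\right)

Step 1: r(k) = k*(k + 1)/(2*(k - 1)).
Factor: A=k/2 + 1/2; B=1; C=k - 1.
f must satisfy (k/2 + 1/2)·f(k+1) − (1)·f(k) = k - 1.
Bound: deg f ≤ 0.
Match coefficients ⇒ f(k) = 2.
Certificate R = B(k−1)f/C = 2/(k - 1) gives s_k = -2**(2 - k)*factorial(k).
Verify: -2**(1 - k)*(k - 1)*factorial(k) matches t_k.
Σ_(k=0)^n t_k = s_(n+1) − s_(0) = (-2**(1 - n)*factorial(n + 1)) − (-4), i.e. 2**(1 - n)*(2**(n + 1) - n*factorial(n) - factorial(n)).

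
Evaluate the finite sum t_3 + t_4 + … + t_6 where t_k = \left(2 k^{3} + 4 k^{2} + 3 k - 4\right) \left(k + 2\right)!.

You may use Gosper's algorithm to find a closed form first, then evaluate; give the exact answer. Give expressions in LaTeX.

Ratio r(k) = (2*k**4 + 16*k**3 + 47*k**2 + 56*k + 15)/(2*k**3 + 4*k**2 + 3*k - 4).
Factor: A=k + 3; B=1; C=k**3 + 2*k**2 + 3*k/2 - 2.
Need (k + 3)·f(k+1) − (1)·f(k) = k**3 + 2*k**2 + 3*k/2 - 2.
Degrees (1,0,3) ⇒ d ≤ 2.
A polynomial solution: f(k) = (2*k**2 - 4*k + 1)/2.
Certificate R = B(k−1)f/C = (2*k**2 - 4*k + 1)/(2*k**3 + 4*k**2 + 3*k - 4) gives s_k = (2*k**2 - 4*k + 1)*factorial(k + 2).
Verify: (2*k**3 + 4*k**2 + 3*k - 4)*factorial(k + 2) matches t_k.
Telescoping: Σ = s_(7) − s_(3) = 25764480 − (840) = 25763640.

Σ = 25763640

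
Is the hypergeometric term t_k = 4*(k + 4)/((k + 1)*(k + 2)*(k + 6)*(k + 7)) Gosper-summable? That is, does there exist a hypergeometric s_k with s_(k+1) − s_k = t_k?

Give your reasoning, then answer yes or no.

t_(k+1)/t_k = (k + 1)*(k + 5)*(k + 6)/((k + 3)*(k + 4)*(k + 8)).
A = k + 1, B = k + 8, C = k**4 + 16*k**3 + 95*k**2 + 248*k + 240.
f must satisfy (k + 1)·f(k+1) − (k + 7)·f(k) = k**4 + 16*k**3 + 95*k**2 + 248*k + 240.
From deg A=1, deg B=1, deg C=4: d=6.
Coefficient equations give f(k) = k*(k + 2)*(k + 3)*(k + 4)*(k + 5)*(k + 7)/12.
Get s_k = R·t_k = k*(k + 7)/(3*(k**2 + 7*k + 6)) with R(k) = B(k−1)f(k)/C(k) = k*(k + 2)*(k + 7)**2/(12*(k + 4)).
s_(k+1) − s_k = 4*(k + 4)/(k**4 + 16*k**3 + 83*k**2 + 152*k + 84) = t_k.

Yes. s_k = k*(k + 7)/(3*(k**2 + 7*k + 6)).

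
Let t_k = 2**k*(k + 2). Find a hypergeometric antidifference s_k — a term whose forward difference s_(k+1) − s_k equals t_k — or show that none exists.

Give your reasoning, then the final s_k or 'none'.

s_k = 2**k*k

Step 1: r(k) = 2*(k + 3)/(k + 2).
So A=2 and B=1, with C=k + 2.
Key eq: (2)·f(k+1) = (1)·f(k) + (k + 2).
deg f ≤ 1 (via 0,0,1).
Match coefficients ⇒ f(k) = k.
Get s_k = R·t_k = 2**k*k with R(k) = B(k−1)f(k)/C(k) = k/(k + 2).
Check: Δs_k = 2**k*(k + 2). ✓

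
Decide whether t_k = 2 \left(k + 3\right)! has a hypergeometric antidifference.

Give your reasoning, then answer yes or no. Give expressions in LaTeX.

r(k) = k + 4 after simplifying.
Take A(k)=k + 4, B(k)=1, C(k)=1.
Set up (k + 4)·f(k+1) − (1)·f(k) − (1) = 0.
d = -1 from the (1,0,0) case.
deg f ≤ -1 is impossible — no certificate.

No. Not Gosper-summable.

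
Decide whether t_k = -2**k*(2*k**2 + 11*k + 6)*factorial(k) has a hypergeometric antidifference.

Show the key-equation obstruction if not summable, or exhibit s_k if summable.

Compute t_(k+1)/t_k: get 2*(2*k**3 + 17*k**2 + 34*k + 19)/(2*k**2 + 11*k + 6).
Normal form (A,B,C) = (2*k + 2, 1, k**2 + 11*k/2 + 3).
Key eq: (2*k + 2)·f(k+1) = (1)·f(k) + (k**2 + 11*k/2 + 3).
Degrees (1,0,2) ⇒ d ≤ 1.
Solving with deg f ≤ 1: f(k) = (k + 4)/2.
Then R = B(k−1)f/C = (k + 4)/(2*k**2 + 11*k + 6), so s_k = R(k)·t_k = -2**k*(k + 4)*factorial(k).
Check: Δs_k = -2**k*(2*k**2 + 11*k + 6)*factorial(k). ✓

Yes. s_k = -2**k*(k + 4)*factorial(k).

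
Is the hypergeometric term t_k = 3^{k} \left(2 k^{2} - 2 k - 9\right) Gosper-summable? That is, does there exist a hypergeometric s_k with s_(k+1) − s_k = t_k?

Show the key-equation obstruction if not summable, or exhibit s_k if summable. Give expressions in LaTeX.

Yes. s_k = 3^{k} k \left(k - 4\right).

Ratio r(k) = 3*(2*k**2 + 2*k - 9)/(2*k**2 - 2*k - 9).
Normal form (A,B,C) = (3, 1, k**2 - k - 9/2).
Key eq: (3)·f(k+1) = (1)·f(k) + (k**2 - k - 9/2).
Bound: deg f ≤ 2.
Solving with deg f ≤ 2: f(k) = k*(k - 4)/2.
Then R = B(k−1)f/C = k*(k - 4)/(2*k**2 - 2*k - 9), so s_k = R(k)·t_k = 3**k*k*(k - 4).
Check: Δs_k = 3**k*(2*k**2 - 2*k - 9). ✓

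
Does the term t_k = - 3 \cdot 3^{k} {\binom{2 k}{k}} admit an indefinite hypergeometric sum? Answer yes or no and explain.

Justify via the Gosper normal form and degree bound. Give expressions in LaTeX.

No — key equation has no polynomial f.

Compute t_(k+1)/t_k: get 6*(2*k + 1)/(k + 1).
Take A(k)=12*k + 6, B(k)=k + 1, C(k)=1.
Solve (12*k + 6)·f(k+1) − (k)·f(k) = 1.
Degrees (1,1,0) ⇒ d ≤ -1.
Negative degree bound (-1): no f exists, t_k not Gosper-summable.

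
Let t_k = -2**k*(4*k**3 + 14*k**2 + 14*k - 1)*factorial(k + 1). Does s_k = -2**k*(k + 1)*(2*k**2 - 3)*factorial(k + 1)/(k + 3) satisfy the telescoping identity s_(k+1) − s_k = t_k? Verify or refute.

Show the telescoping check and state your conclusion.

Invalid: residual 2**(k + 1)*k*(4*k**3 + 26*k**2 + 54*k + 41)*factorial(k + 1)/((k + 3)*(k + 4)) ≠ 0.

s_(k+1) = -2**(k + 1)*(k + 2)*(2*k**2 + 4*k - 1)*factorial(k + 2)/(k + 4)
s_(k+1) − s_k = -2**k*(2*k + 3)*(2*k**4 + 14*k**3 + 33*k**2 + 29*k - 4)*factorial(k + 1)/((k + 3)*(k + 4))
(s_(k+1) − s_k) − t_k = 2**(k + 1)*k*(4*k**3 + 26*k**2 + 54*k + 41)*factorial(k + 1)/((k + 3)*(k + 4))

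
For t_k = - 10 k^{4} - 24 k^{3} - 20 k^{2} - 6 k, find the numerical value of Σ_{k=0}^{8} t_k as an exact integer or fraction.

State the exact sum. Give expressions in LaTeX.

Σ = -123120

Compute t_(k+1)/t_k: get (5*k**3 + 27*k**2 + 49*k + 30)/(k*(5*k**2 + 7*k + 3)).
Normal form (A,B,C) = (1, 1, k**4 + 12*k**3/5 + 2*k**2 + 3*k/5).
Need (1)·f(k+1) − (1)·f(k) = k**4 + 12*k**3/5 + 2*k**2 + 3*k/5.
Degrees (0,0,4) ⇒ d ≤ 5.
Coefficient equations give f(k) = k**2*(k - 1)*(k + 1)*(2*k + 1)/10.
Then R = B(k−1)f/C = k*(k - 1)*(2*k + 1)/(2*(5*k**2 + 7*k + 3)), so s_k = R(k)·t_k = k**2*(-2*k**3 - k**2 + 2*k + 1).
s_(k+1) − s_k = 2*k*(-5*k**3 - 12*k**2 - 10*k - 3) = t_k.
Sum = s_(9) − s_(0); s_(9) = -123120, s_(0) = 0 ⇒ -123120.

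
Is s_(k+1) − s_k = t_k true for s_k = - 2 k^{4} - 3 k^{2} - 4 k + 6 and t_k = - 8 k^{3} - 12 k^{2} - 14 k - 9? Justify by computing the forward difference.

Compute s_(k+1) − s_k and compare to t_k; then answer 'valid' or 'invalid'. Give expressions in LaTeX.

Valid: the claim telescopes to t_k.

s_(k+1) = -4*k - 2*(k + 1)**4 - 3*(k + 1)**2 + 2
s_(k+1) − s_k = -8*k**3 - 12*k**2 - 14*k - 9
(s_(k+1) − s_k) − t_k = 0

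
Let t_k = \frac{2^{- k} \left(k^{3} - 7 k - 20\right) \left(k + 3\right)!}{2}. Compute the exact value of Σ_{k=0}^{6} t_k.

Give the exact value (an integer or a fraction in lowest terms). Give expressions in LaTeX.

Σ = 481974

r(k) = (k + 4)*(7*k - (k + 1)**3 + 27)/(2*(-k**3 + 7*k + 20)) after simplifying.
A = k/2 + 2, B = 1, C = k**3 - 7*k - 20.
Need (k/2 + 2)·f(k+1) − (1)·f(k) = k**3 - 7*k - 20.
Bound: deg f ≤ 2.
Coefficient equations give f(k) = 2*(k**2 - 4*k - 4).
Certificate R = B(k−1)f/C = 2*(k**2 - 4*k - 4)/(k**3 - 7*k - 20) gives s_k = (k**2 - 4*k - 4)*factorial(k + 3)/2**k.
Check: Δs_k = (k**3 - 7*k - 20)*factorial(k + 3)/(2*2**k). ✓
Σ_(k=0)^(6) t_k = s_(7) − s_(0) = 481950 − (-24) = 481974.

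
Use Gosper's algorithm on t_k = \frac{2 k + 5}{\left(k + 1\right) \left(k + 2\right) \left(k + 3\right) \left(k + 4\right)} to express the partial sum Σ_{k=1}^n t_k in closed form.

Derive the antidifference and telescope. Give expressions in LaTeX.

Ratio r(k) = (k + 1)*(2*k + 7)/((k + 5)*(2*k + 5)).
Take A(k)=k + 1, B(k)=k + 5, C(k)=k + 5/2.
Solve (k + 1)·f(k+1) − (k + 4)·f(k) = k + 5/2.
deg f ≤ 3 (via 1,1,1).
Match coefficients ⇒ f(k) = k*(k + 2)*(k + 4)/6.
Get s_k = R·t_k = k*(k + 4)/(3*(k**2 + 4*k + 3)) with R(k) = B(k−1)f(k)/C(k) = k*(k + 2)*(k + 4)**2/(3*(2*k + 5)).
s_(k+1) − s_k = (2*k + 5)/(k**4 + 10*k**3 + 35*k**2 + 50*k + 24) = t_k.
Telescope: S(n) = s_(n+1) − s_(1) = (n**2 + 6*n + 5)/(3*(n**2 + 6*n + 8)) − (5/24) = n*(n + 6)/(8*(n**2 + 6*n + 8)).

S(n) = \frac{n \left(n + 6\right)}{8 \left(n^{2} + 6 n + 8\right)}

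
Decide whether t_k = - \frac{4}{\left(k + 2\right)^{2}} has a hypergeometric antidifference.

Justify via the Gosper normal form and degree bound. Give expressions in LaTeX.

No. Not Gosper-summable.

Compute t_(k+1)/t_k: get (k + 2)**2/(k + 3)**2.
So A=k**2 + 4*k + 4 and B=k**2 + 6*k + 9, with C=1.
Need (k**2 + 4*k + 4)·f(k+1) − (k**2 + 4*k + 4)·f(k) = 1.
Bound: deg f ≤ 0.
Write f(k) = c0. Then LHS − RHS = -1, requiring -1 = 0: contradictory. No certificate.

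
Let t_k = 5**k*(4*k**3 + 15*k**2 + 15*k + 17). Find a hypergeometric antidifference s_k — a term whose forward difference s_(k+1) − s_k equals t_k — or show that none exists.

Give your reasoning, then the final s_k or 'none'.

s_k = 5**k*(k**3 + 3)

The ratio is 5*(4*k**3 + 27*k**2 + 57*k + 51)/(4*k**3 + 15*k**2 + 15*k + 17).
So A=5 and B=1, with C=k**3 + 15*k**2/4 + 15*k/4 + 17/4.
f must satisfy (5)·f(k+1) − (1)·f(k) = k**3 + 15*k**2/4 + 15*k/4 + 17/4.
Degrees (0,0,3) ⇒ d ≤ 3.
Coefficient equations give f(k) = (k**3 + 3)/4.
So s_k = (B(k−1)f/C)·t_k = ((k**3 + 3)/(4*k**3 + 15*k**2 + 15*k + 17))·t_k = 5**k*(k**3 + 3).
Δs = 5**k*(-k**3 + 5*(k + 1)**3 + 12), as required.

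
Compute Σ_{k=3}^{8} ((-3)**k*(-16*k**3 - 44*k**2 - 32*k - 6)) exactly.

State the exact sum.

Σ = -59872608

Compute t_(k+1)/t_k: get 3*(-8*k**3 - 46*k**2 - 84*k - 49)/(8*k**3 + 22*k**2 + 16*k + 3).
Take A(k)=-3, B(k)=1, C(k)=k**3 + 11*k**2/4 + 2*k + 3/8.
Need (-3)·f(k+1) − (1)·f(k) = k**3 + 11*k**2/4 + 2*k + 3/8.
d = 3 from the (0,0,3) case.
Solve for f: f(k) = -k*(2*k**2 + k - 2)/8 (degree 3 ≤ 3).
Certificate R = B(k−1)f/C = -k*(2*k**2 + k - 2)/((4*k + 3)*(2*k**2 + 4*k + 1)) gives s_k = 2*(-3)**k*k*(2*k**2 + k - 2).
Verify: (-3)**k*(-16*k**3 - 44*k**2 - 32*k - 6) matches t_k.
Sum = s_(9) − s_(3); s_(9) = -59875686, s_(3) = -3078 ⇒ -59872608.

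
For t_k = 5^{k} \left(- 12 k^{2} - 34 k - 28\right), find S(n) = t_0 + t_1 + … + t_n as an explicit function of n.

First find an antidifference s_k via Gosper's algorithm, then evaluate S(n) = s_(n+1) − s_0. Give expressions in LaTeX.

S(n) = - 15 \cdot 5^{n} n^{2} - 35 \cdot 5^{n} n - 30 \cdot 5^{n} + 2

Step 1: r(k) = 5*(6*k**2 + 29*k + 37)/(6*k**2 + 17*k + 14).
Take A(k)=5, B(k)=1, C(k)=k**2 + 17*k/6 + 7/3.
f must satisfy (5)·f(k+1) − (1)·f(k) = k**2 + 17*k/6 + 7/3.
Bound: deg f ≤ 2.
Match coefficients ⇒ f(k) = (3*k**2 + k + 2)/12.
Get s_k = R·t_k = 5**k*(-3*k**2 - k - 2) with R(k) = B(k−1)f(k)/C(k) = (3*k**2 + k + 2)/(2*(6*k**2 + 17*k + 14)).
s_(k+1) − s_k = 5**k*(-12*k**2 - 34*k - 28) = t_k.
Evaluate: s_(n+1) = 5**(n + 1)*(-3*n**2 - 7*n - 6); subtract s_(0) = -2 ⇒ S(n) = -15*5**n*n**2 - 35*5**n*n - 30*5**n + 2.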